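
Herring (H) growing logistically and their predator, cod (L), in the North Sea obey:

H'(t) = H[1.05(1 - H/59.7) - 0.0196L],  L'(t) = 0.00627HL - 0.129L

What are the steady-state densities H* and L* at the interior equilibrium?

H* ≈ 20.6, L* ≈ 35.1

From dL/dt = 0 with L > 0: 0.00627H* = 0.129, so H* = 20.6.
Substitute into dH/dt = 0: 1.05(1 - 20.6/59.7) = 0.0196L*.
The bracket is 0.655, giving L* = 0.688/0.0196 = 35.1.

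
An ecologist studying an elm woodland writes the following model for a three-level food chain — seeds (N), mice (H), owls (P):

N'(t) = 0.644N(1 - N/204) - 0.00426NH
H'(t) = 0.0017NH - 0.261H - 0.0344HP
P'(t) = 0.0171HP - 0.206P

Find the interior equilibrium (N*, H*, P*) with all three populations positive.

N* ≈ 188, H* ≈ 12, P* ≈ 1.69

From dP/dt = 0: 0.0171H* = 0.206, so H* = 12.
From dN/dt = 0: 0.644(1 - N*/204) = 0.00426·12, giving N* = 204·(1 - 0.0797) = 188.
From dH/dt = 0: 0.0017·188 - 0.261 = 0.0344P*, so P* = 0.0582/0.0344 = 1.69.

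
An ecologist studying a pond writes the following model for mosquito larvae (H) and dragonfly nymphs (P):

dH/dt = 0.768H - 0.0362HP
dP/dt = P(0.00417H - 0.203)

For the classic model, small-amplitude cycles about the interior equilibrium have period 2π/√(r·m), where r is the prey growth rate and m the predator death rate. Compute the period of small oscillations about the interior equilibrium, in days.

Here r = 0.768 and m = 0.203, so r·m = 0.156.
ω = √0.156 = 0.395 per day, hence T = 2π/ω ≈ 15.9 days.

T ≈ 15.9 days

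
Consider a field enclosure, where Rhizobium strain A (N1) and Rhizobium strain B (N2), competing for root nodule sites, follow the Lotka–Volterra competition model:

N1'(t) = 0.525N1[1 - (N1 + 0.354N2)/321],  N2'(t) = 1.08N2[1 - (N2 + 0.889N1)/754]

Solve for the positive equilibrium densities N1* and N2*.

N1* ≈ 78.9, N2* ≈ 684

Setting both brackets to zero gives the nullclines N1 + 0.354N2 = 321 and 0.889N1 + N2 = 754.
Substituting N2 = 754 - 0.889N1 into the first: N1(1 - 0.354·0.889) = 321 - 0.354·754.
So N1* = 54.1/0.685 = 78.9, and then N2* = 754 - 0.889·78.9 = 684.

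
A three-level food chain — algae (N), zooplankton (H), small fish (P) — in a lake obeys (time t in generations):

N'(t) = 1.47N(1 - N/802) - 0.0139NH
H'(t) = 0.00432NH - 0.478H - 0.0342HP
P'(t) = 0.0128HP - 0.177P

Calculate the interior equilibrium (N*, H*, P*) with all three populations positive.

N* ≈ 697, H* ≈ 13.8, P* ≈ 74.1

From dP/dt = 0: 0.0128H* = 0.177, so H* = 13.8.
From dN/dt = 0: 1.47(1 - N*/802) = 0.0139·13.8, giving N* = 802·(1 - 0.131) = 697.
From dH/dt = 0: 0.00432·697 - 0.478 = 0.0342P*, so P* = 2.53/0.0342 = 74.1.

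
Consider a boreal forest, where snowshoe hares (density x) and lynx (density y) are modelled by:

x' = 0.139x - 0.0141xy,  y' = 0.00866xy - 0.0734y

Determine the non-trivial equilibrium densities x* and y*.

x* ≈ 8.48, y* ≈ 9.86

Set dy/dt = 0 with y > 0: 0.00866x - 0.0734 = 0, so x* = 0.0734/0.00866 = 8.48.
Set dx/dt = 0 with x > 0: 0.139 - 0.0141y = 0, so y* = 0.139/0.0141 = 9.86.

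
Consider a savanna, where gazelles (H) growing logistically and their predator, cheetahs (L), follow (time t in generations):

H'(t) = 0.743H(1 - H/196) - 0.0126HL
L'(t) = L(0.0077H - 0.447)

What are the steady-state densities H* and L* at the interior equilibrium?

From dL/dt = 0 with L > 0: 0.0077H* = 0.447, so H* = 58.1.
Substitute into dH/dt = 0: 0.743(1 - 58.1/196) = 0.0126L*.
The bracket is 0.704, giving L* = 0.523/0.0126 = 41.5.

H* ≈ 58.1, L* ≈ 41.5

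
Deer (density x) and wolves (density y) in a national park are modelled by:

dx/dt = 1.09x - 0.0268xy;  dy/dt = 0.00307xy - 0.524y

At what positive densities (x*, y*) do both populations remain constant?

Set dy/dt = 0 with y > 0: 0.00307x - 0.524 = 0, so x* = 0.524/0.00307 = 171.
Set dx/dt = 0 with x > 0: 1.09 - 0.0268y = 0, so y* = 1.09/0.0268 = 40.7.

x* ≈ 171, y* ≈ 40.7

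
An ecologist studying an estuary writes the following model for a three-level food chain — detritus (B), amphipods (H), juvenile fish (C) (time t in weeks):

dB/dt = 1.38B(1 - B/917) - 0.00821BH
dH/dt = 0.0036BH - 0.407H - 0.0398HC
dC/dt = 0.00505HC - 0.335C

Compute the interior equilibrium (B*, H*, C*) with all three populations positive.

B* ≈ 555, H* ≈ 66.3, C* ≈ 40

From dC/dt = 0: 0.00505H* = 0.335, so H* = 66.3.
From dB/dt = 0: 1.38(1 - B*/917) = 0.00821·66.3, giving B* = 917·(1 - 0.395) = 555.
From dH/dt = 0: 0.0036·555 - 0.407 = 0.0398C*, so C* = 1.59/0.0398 = 40.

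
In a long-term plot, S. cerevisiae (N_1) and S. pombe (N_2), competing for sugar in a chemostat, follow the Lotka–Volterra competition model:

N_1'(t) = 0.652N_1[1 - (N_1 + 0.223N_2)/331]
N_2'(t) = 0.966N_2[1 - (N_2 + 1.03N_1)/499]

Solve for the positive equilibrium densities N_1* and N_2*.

N_1* ≈ 285, N_2* ≈ 205

Setting both brackets to zero gives the nullclines N_1 + 0.223N_2 = 331 and 1.03N_1 + N_2 = 499.
Substituting N_2 = 499 - 1.03N_1 into the first: N_1(1 - 0.223·1.03) = 331 - 0.223·499.
So N_1* = 220/0.77 = 285, and then N_2* = 499 - 1.03·285 = 205.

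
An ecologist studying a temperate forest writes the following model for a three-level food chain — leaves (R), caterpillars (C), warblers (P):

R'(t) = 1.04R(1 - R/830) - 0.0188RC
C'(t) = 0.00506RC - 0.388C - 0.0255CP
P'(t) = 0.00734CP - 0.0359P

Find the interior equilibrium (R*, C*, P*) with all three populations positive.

From dP/dt = 0: 0.00734C* = 0.0359, so C* = 4.89.
From dR/dt = 0: 1.04(1 - R*/830) = 0.0188·4.89, giving R* = 830·(1 - 0.0884) = 757.
From dC/dt = 0: 0.00506·757 - 0.388 = 0.0255P*, so P* = 3.44/0.0255 = 135.

R* ≈ 757, C* ≈ 4.89, P* ≈ 135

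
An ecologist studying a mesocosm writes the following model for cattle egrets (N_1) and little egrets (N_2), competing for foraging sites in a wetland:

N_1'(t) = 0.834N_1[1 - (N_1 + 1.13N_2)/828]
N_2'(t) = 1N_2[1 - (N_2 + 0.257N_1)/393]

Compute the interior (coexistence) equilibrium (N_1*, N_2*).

Setting both brackets to zero gives the nullclines N_1 + 1.13N_2 = 828 and 0.257N_1 + N_2 = 393.
Substituting N_2 = 393 - 0.257N_1 into the first: N_1(1 - 1.13·0.257) = 828 - 1.13·393.
So N_1* = 384/0.71 = 541, and then N_2* = 393 - 0.257·541 = 254.

N_1* ≈ 541, N_2* ≈ 254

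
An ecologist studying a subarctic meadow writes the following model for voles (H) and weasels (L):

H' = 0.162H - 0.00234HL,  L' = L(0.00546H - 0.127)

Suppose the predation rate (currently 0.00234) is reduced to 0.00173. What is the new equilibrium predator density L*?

At the interior fixed point, setting dH/dt = 0 with H > 0 fixes L* = (prey growth rate)/(HL coefficient) — independent of the other coefficients.
With the change, L* = 0.162/0.00173 = 93.6; it rises from 69.2.

L* ≈ 93.6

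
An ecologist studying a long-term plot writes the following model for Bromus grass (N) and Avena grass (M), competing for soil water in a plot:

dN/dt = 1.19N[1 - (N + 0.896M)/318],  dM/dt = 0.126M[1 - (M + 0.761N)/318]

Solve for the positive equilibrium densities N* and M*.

N* ≈ 104, M* ≈ 239

Setting both brackets to zero gives the nullclines N + 0.896M = 318 and 0.761N + M = 318.
Substituting M = 318 - 0.761N into the first: N(1 - 0.896·0.761) = 318 - 0.896·318.
So N* = 33.1/0.318 = 104, and then M* = 318 - 0.761·104 = 239.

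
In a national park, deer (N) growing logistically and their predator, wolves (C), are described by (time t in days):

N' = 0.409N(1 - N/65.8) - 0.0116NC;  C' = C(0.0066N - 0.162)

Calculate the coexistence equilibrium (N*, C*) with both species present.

From dC/dt = 0 with C > 0: 0.0066N* = 0.162, so N* = 24.5.
Substitute into dN/dt = 0: 0.409(1 - 24.5/65.8) = 0.0116C*.
The bracket is 0.627, giving C* = 0.256/0.0116 = 22.1.

N* ≈ 24.5, C* ≈ 22.1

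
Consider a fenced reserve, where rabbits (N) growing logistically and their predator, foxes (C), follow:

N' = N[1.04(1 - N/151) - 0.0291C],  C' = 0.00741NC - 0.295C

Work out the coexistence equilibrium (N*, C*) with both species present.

N* ≈ 39.8, C* ≈ 26.3

From dC/dt = 0 with C > 0: 0.00741N* = 0.295, so N* = 39.8.
Substitute into dN/dt = 0: 1.04(1 - 39.8/151) = 0.0291C*.
The bracket is 0.736, giving C* = 0.766/0.0291 = 26.3.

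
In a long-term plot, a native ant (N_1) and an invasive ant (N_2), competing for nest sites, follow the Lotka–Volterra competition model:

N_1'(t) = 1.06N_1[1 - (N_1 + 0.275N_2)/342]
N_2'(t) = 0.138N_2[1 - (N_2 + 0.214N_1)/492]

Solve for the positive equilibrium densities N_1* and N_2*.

N_1* ≈ 220, N_2* ≈ 445

Setting both brackets to zero gives the nullclines N_1 + 0.275N_2 = 342 and 0.214N_1 + N_2 = 492.
Substituting N_2 = 492 - 0.214N_1 into the first: N_1(1 - 0.275·0.214) = 342 - 0.275·492.
So N_1* = 207/0.941 = 220, and then N_2* = 492 - 0.214·220 = 445.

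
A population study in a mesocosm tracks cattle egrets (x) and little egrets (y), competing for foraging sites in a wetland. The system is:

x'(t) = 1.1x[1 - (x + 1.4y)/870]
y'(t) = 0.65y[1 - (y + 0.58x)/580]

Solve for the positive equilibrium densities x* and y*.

x* ≈ 309, y* ≈ 401

Setting both brackets to zero gives the nullclines x + 1.4y = 870 and 0.58x + y = 580.
Substituting y = 580 - 0.58x into the first: x(1 - 1.4·0.58) = 870 - 1.4·580.
So x* = 58/0.188 = 309, and then y* = 580 - 0.58·309 = 401.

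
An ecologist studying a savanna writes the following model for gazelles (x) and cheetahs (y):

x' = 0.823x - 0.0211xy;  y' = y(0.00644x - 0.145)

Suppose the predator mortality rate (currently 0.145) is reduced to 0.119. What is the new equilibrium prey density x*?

x* ≈ 18.5

At the interior fixed point, setting dy/dt = 0 with y > 0 fixes x* = (predator death rate)/(xy coefficient) — independent of the other coefficients.
With the change, x* = 0.119/0.00644 = 18.5; it falls from 22.5.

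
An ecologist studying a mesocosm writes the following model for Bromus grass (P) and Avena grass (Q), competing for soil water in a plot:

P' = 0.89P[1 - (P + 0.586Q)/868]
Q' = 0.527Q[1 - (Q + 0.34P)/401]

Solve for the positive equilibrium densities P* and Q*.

P* ≈ 791, Q* ≈ 132

Setting both brackets to zero gives the nullclines P + 0.586Q = 868 and 0.34P + Q = 401.
Substituting Q = 401 - 0.34P into the first: P(1 - 0.586·0.34) = 868 - 0.586·401.
So P* = 633/0.801 = 791, and then Q* = 401 - 0.34·791 = 132.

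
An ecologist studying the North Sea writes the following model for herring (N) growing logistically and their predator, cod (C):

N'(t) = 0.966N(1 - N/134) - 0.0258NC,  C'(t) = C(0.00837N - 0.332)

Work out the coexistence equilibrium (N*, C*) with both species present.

From dC/dt = 0 with C > 0: 0.00837N* = 0.332, so N* = 39.7.
Substitute into dN/dt = 0: 0.966(1 - 39.7/134) = 0.0258C*.
The bracket is 0.704, giving C* = 0.68/0.0258 = 26.4.

N* ≈ 39.7, C* ≈ 26.4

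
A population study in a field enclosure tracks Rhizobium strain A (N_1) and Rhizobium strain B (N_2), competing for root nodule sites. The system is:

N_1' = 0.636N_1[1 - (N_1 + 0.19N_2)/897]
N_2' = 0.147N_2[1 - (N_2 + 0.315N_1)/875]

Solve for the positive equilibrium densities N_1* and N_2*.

Setting both brackets to zero gives the nullclines N_1 + 0.19N_2 = 897 and 0.315N_1 + N_2 = 875.
Substituting N_2 = 875 - 0.315N_1 into the first: N_1(1 - 0.19·0.315) = 897 - 0.19·875.
So N_1* = 731/0.94 = 777, and then N_2* = 875 - 0.315·777 = 630.

N_1* ≈ 777, N_2* ≈ 630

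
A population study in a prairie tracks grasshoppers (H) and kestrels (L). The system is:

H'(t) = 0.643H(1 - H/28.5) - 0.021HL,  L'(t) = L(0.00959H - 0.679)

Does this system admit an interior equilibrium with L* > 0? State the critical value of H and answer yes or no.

Threshold H = 70.8; K < 70.8, so no, the predator goes extinct.

The predator equation gives dL/dt > 0 only when H > 0.679/0.00959 = 70.8.
Without the predator, H → K = 28.5. Since 28.5 < 70.8, the predator cannot invade.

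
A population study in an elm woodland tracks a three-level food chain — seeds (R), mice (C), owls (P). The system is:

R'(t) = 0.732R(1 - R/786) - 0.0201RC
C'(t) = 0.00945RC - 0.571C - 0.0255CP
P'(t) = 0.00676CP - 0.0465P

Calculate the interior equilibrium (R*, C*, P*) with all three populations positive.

From dP/dt = 0: 0.00676C* = 0.0465, so C* = 6.88.
From dR/dt = 0: 0.732(1 - R*/786) = 0.0201·6.88, giving R* = 786·(1 - 0.189) = 638.
From dC/dt = 0: 0.00945·638 - 0.571 = 0.0255P*, so P* = 5.45/0.0255 = 214.

R* ≈ 638, C* ≈ 6.88, P* ≈ 214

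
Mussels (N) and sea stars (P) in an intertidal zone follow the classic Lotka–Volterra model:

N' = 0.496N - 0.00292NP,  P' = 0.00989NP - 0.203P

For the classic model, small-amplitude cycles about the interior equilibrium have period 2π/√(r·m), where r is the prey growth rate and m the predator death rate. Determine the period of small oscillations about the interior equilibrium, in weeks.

Here r = 0.496 and m = 0.203, so r·m = 0.101.
ω = √0.101 = 0.317 per week, hence T = 2π/ω ≈ 19.8 weeks.

T ≈ 19.8 weeks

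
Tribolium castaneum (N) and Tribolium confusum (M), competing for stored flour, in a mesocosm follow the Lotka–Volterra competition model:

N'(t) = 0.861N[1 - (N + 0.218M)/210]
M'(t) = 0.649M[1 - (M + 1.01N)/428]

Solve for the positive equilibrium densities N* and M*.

Setting both brackets to zero gives the nullclines N + 0.218M = 210 and 1.01N + M = 428.
Substituting M = 428 - 1.01N into the first: N(1 - 0.218·1.01) = 210 - 0.218·428.
So N* = 117/0.78 = 150, and then M* = 428 - 1.01·150 = 277.

N* ≈ 150, M* ≈ 277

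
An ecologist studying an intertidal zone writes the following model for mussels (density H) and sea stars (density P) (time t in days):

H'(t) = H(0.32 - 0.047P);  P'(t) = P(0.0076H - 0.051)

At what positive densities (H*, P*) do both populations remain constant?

Set dP/dt = 0 with P > 0: 0.0076H - 0.051 = 0, so H* = 0.051/0.0076 = 6.71.
Set dH/dt = 0 with H > 0: 0.32 - 0.047P = 0, so P* = 0.32/0.047 = 6.81.

H* ≈ 6.71, P* ≈ 6.81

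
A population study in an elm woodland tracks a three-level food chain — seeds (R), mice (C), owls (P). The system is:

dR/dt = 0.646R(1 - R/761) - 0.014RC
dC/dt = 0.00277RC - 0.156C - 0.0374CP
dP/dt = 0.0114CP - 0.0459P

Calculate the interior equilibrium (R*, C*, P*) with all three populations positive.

R* ≈ 695, C* ≈ 4.03, P* ≈ 47.3

From dP/dt = 0: 0.0114C* = 0.0459, so C* = 4.03.
From dR/dt = 0: 0.646(1 - R*/761) = 0.014·4.03, giving R* = 761·(1 - 0.0873) = 695.
From dC/dt = 0: 0.00277·695 - 0.156 = 0.0374P*, so P* = 1.77/0.0374 = 47.3.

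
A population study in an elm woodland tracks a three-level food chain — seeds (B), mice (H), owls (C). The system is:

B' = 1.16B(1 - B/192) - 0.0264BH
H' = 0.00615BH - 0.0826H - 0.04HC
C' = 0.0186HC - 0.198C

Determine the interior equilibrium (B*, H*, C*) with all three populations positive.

B* ≈ 145, H* ≈ 10.6, C* ≈ 20.3

From dC/dt = 0: 0.0186H* = 0.198, so H* = 10.6.
From dB/dt = 0: 1.16(1 - B*/192) = 0.0264·10.6, giving B* = 192·(1 - 0.242) = 145.
From dH/dt = 0: 0.00615·145 - 0.0826 = 0.04C*, so C* = 0.812/0.04 = 20.3.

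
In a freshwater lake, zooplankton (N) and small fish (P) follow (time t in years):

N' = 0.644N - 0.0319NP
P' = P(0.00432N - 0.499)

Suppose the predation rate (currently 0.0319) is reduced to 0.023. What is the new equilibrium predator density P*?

P* ≈ 28

At the interior fixed point, setting dN/dt = 0 with N > 0 fixes P* = (prey growth rate)/(NP coefficient) — independent of the other coefficients.
With the change, P* = 0.644/0.023 = 28; it rises from 20.2.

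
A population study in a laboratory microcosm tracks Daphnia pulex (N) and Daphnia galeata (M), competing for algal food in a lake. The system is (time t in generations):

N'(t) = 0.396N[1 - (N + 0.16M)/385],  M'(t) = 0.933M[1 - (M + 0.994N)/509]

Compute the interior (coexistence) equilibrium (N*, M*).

Setting both brackets to zero gives the nullclines N + 0.16M = 385 and 0.994N + M = 509.
Substituting M = 509 - 0.994N into the first: N(1 - 0.16·0.994) = 385 - 0.16·509.
So N* = 304/0.841 = 361, and then M* = 509 - 0.994·361 = 150.

N* ≈ 361, M* ≈ 150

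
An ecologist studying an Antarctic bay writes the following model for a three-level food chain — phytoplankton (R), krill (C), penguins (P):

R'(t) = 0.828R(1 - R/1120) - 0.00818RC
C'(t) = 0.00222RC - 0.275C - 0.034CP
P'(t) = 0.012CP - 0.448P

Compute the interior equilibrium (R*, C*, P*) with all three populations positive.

R* ≈ 707, C* ≈ 37.3, P* ≈ 38.1

From dP/dt = 0: 0.012C* = 0.448, so C* = 37.3.
From dR/dt = 0: 0.828(1 - R*/1120) = 0.00818·37.3, giving R* = 1120·(1 - 0.369) = 707.
From dC/dt = 0: 0.00222·707 - 0.275 = 0.034P*, so P* = 1.29/0.034 = 38.1.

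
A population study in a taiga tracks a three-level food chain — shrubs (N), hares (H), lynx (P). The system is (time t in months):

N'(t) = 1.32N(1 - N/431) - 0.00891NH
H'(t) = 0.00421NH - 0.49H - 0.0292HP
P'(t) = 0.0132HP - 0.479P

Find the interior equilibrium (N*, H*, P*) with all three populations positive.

From dP/dt = 0: 0.0132H* = 0.479, so H* = 36.3.
From dN/dt = 0: 1.32(1 - N*/431) = 0.00891·36.3, giving N* = 431·(1 - 0.245) = 325.
From dH/dt = 0: 0.00421·325 - 0.49 = 0.0292P*, so P* = 0.88/0.0292 = 30.1.

N* ≈ 325, H* ≈ 36.3, P* ≈ 30.1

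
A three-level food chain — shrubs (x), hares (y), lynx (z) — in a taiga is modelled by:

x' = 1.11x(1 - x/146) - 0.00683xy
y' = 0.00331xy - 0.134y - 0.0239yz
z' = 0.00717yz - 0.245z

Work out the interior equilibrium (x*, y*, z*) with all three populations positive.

From dz/dt = 0: 0.00717y* = 0.245, so y* = 34.2.
From dx/dt = 0: 1.11(1 - x*/146) = 0.00683·34.2, giving x* = 146·(1 - 0.21) = 115.
From dy/dt = 0: 0.00331·115 - 0.134 = 0.0239z*, so z* = 0.248/0.0239 = 10.4.

x* ≈ 115, y* ≈ 34.2, z* ≈ 10.4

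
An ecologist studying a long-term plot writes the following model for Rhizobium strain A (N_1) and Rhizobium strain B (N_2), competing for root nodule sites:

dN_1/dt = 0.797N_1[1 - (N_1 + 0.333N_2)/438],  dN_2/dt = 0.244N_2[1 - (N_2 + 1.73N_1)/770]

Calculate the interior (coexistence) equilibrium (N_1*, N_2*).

N_1* ≈ 428, N_2* ≈ 28.9

Setting both brackets to zero gives the nullclines N_1 + 0.333N_2 = 438 and 1.73N_1 + N_2 = 770.
Substituting N_2 = 770 - 1.73N_1 into the first: N_1(1 - 0.333·1.73) = 438 - 0.333·770.
So N_1* = 182/0.424 = 428, and then N_2* = 770 - 1.73·428 = 28.9.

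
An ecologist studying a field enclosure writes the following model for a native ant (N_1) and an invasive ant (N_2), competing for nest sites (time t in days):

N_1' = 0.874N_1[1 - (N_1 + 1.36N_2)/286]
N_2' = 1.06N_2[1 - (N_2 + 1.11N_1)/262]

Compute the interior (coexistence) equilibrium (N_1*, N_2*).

Setting both brackets to zero gives the nullclines N_1 + 1.36N_2 = 286 and 1.11N_1 + N_2 = 262.
Substituting N_2 = 262 - 1.11N_1 into the first: N_1(1 - 1.36·1.11) = 286 - 1.36·262.
So N_1* = -70.3/-0.51 = 138, and then N_2* = 262 - 1.11·138 = 109.

N_1* ≈ 138, N_2* ≈ 109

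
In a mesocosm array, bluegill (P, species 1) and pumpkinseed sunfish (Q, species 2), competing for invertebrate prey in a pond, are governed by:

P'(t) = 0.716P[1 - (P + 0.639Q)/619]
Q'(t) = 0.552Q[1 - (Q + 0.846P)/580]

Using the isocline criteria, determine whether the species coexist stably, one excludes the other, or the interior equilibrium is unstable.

Compare the nullcline intercepts: K1/α12 = 619/0.639 = 969 > K2 = 580; K2/α21 = 580/0.846 = 686 > K1 = 619.
Since both inequalities hold, each species can invade when rare, so the interior equilibrium is stable.

stable coexistence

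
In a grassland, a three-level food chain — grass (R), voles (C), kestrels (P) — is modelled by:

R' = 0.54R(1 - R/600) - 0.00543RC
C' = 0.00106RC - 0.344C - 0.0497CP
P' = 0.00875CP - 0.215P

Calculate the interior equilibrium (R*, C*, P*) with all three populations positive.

R* ≈ 452, C* ≈ 24.6, P* ≈ 2.71

From dP/dt = 0: 0.00875C* = 0.215, so C* = 24.6.
From dR/dt = 0: 0.54(1 - R*/600) = 0.00543·24.6, giving R* = 600·(1 - 0.247) = 452.
From dC/dt = 0: 0.00106·452 - 0.344 = 0.0497P*, so P* = 0.135/0.0497 = 2.71.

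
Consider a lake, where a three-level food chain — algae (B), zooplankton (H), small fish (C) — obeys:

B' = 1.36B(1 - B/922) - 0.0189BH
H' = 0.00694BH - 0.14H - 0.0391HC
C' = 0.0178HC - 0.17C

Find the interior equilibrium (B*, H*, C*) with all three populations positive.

From dC/dt = 0: 0.0178H* = 0.17, so H* = 9.55.
From dB/dt = 0: 1.36(1 - B*/922) = 0.0189·9.55, giving B* = 922·(1 - 0.133) = 800.
From dH/dt = 0: 0.00694·800 - 0.14 = 0.0391C*, so C* = 5.41/0.0391 = 138.

B* ≈ 800, H* ≈ 9.55, C* ≈ 138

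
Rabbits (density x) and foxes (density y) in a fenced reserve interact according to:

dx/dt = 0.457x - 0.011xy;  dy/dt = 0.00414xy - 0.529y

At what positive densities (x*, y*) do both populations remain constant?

Set dy/dt = 0 with y > 0: 0.00414x - 0.529 = 0, so x* = 0.529/0.00414 = 128.
Set dx/dt = 0 with x > 0: 0.457 - 0.011y = 0, so y* = 0.457/0.011 = 41.5.

x* ≈ 128, y* ≈ 41.5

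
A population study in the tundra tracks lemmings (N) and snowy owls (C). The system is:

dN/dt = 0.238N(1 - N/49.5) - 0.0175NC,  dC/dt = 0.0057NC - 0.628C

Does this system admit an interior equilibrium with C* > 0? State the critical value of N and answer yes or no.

The predator equation gives dC/dt > 0 only when N > 0.628/0.0057 = 110.
Without the predator, N → K = 49.5. Since 49.5 < 110, the predator cannot invade.

Threshold N = 110; K < 110, so no, the predator goes extinct.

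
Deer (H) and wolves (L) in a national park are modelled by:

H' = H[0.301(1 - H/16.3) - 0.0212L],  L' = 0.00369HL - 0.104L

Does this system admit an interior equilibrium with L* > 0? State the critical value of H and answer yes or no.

The predator equation gives dL/dt > 0 only when H > 0.104/0.00369 = 28.2.
Without the predator, H → K = 16.3. Since 16.3 < 28.2, the predator cannot invade.

Threshold H = 28.2; K < 28.2, so no, the predator goes extinct.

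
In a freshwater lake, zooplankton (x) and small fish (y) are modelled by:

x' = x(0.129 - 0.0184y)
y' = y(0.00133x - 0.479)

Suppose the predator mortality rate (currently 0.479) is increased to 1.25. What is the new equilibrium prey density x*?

At the interior fixed point, setting dy/dt = 0 with y > 0 fixes x* = (predator death rate)/(xy coefficient) — independent of the other coefficients.
With the change, x* = 1.25/0.00133 = 940; it rises from 360.

x* ≈ 940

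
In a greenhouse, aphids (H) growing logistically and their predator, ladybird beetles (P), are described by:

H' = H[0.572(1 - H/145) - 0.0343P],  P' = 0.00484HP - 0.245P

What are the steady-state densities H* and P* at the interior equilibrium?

H* ≈ 50.6, P* ≈ 10.9

From dP/dt = 0 with P > 0: 0.00484H* = 0.245, so H* = 50.6.
Substitute into dH/dt = 0: 0.572(1 - 50.6/145) = 0.0343P*.
The bracket is 0.651, giving P* = 0.372/0.0343 = 10.9.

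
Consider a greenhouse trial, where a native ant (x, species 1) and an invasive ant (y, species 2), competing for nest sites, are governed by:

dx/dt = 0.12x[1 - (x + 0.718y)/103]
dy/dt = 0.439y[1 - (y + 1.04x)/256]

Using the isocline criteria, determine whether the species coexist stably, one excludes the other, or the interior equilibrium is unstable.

Compare the nullcline intercepts: K1/α12 = 103/0.718 = 143 < K2 = 256; K2/α21 = 256/1.04 = 246 > K1 = 103.
Since the inequalities point opposite ways, species 2 can invade but species 1 cannot.

species 2 excludes species 1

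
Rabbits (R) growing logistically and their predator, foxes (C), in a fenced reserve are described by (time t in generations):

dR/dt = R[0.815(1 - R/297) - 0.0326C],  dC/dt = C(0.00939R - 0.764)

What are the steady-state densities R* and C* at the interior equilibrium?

R* ≈ 81.4, C* ≈ 18.2

From dC/dt = 0 with C > 0: 0.00939R* = 0.764, so R* = 81.4.
Substitute into dR/dt = 0: 0.815(1 - 81.4/297) = 0.0326C*.
The bracket is 0.726, giving C* = 0.592/0.0326 = 18.2.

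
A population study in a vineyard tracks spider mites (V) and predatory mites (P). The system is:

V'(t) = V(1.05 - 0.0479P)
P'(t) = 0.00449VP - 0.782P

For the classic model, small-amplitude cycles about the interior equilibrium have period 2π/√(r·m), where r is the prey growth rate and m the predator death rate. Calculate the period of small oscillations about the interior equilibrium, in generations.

Here r = 1.05 and m = 0.782, so r·m = 0.821.
ω = √0.821 = 0.906 per generation, hence T = 2π/ω ≈ 6.93 generations.

T ≈ 6.93 generations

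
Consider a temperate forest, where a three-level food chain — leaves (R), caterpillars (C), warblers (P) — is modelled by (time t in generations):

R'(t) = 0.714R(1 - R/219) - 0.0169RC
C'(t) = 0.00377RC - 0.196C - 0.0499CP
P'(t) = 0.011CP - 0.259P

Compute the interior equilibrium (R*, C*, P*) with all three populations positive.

R* ≈ 96.9, C* ≈ 23.5, P* ≈ 3.4

From dP/dt = 0: 0.011C* = 0.259, so C* = 23.5.
From dR/dt = 0: 0.714(1 - R*/219) = 0.0169·23.5, giving R* = 219·(1 - 0.557) = 96.9.
From dC/dt = 0: 0.00377·96.9 - 0.196 = 0.0499P*, so P* = 0.169/0.0499 = 3.4.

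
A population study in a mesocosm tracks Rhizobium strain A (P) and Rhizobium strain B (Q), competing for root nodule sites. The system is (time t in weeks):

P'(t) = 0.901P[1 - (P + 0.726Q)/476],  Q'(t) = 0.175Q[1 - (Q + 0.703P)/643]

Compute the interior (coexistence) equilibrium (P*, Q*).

P* ≈ 18.8, Q* ≈ 630

Setting both brackets to zero gives the nullclines P + 0.726Q = 476 and 0.703P + Q = 643.
Substituting Q = 643 - 0.703P into the first: P(1 - 0.726·0.703) = 476 - 0.726·643.
So P* = 9.18/0.49 = 18.8, and then Q* = 643 - 0.703·18.8 = 630.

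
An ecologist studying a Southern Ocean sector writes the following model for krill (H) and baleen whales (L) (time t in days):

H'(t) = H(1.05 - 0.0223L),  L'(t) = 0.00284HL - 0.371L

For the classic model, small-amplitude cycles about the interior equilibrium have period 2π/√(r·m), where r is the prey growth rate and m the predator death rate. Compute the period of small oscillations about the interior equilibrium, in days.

T ≈ 10.1 days

Here r = 1.05 and m = 0.371, so r·m = 0.39.
ω = √0.39 = 0.624 per day, hence T = 2π/ω ≈ 10.1 days.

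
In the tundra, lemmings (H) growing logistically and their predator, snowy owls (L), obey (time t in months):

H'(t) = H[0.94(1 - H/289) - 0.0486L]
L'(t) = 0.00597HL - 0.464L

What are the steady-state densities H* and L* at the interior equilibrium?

H* ≈ 77.7, L* ≈ 14.1

From dL/dt = 0 with L > 0: 0.00597H* = 0.464, so H* = 77.7.
Substitute into dH/dt = 0: 0.94(1 - 77.7/289) = 0.0486L*.
The bracket is 0.731, giving L* = 0.687/0.0486 = 14.1.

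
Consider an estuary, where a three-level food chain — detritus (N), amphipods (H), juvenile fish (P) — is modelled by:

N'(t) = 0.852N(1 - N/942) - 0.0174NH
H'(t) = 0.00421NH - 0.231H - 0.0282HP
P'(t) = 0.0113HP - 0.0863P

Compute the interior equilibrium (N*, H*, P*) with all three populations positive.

N* ≈ 795, H* ≈ 7.64, P* ≈ 111

From dP/dt = 0: 0.0113H* = 0.0863, so H* = 7.64.
From dN/dt = 0: 0.852(1 - N*/942) = 0.0174·7.64, giving N* = 942·(1 - 0.156) = 795.
From dH/dt = 0: 0.00421·795 - 0.231 = 0.0282P*, so P* = 3.12/0.0282 = 111.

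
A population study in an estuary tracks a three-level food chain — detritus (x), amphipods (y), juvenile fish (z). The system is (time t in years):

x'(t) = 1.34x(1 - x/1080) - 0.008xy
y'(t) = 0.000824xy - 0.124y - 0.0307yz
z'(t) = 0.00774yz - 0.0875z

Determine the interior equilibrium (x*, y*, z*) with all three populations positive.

From dz/dt = 0: 0.00774y* = 0.0875, so y* = 11.3.
From dx/dt = 0: 1.34(1 - x*/1080) = 0.008·11.3, giving x* = 1080·(1 - 0.0675) = 1010.
From dy/dt = 0: 0.000824·1010 - 0.124 = 0.0307z*, so z* = 0.706/0.0307 = 23.

x* ≈ 1010, y* ≈ 11.3, z* ≈ 23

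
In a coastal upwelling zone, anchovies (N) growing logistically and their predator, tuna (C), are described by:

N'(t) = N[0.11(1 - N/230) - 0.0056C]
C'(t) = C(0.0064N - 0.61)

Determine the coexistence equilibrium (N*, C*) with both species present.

N* ≈ 95.3, C* ≈ 11.5

From dC/dt = 0 with C > 0: 0.0064N* = 0.61, so N* = 95.3.
Substitute into dN/dt = 0: 0.11(1 - 95.3/230) = 0.0056C*.
The bracket is 0.586, giving C* = 0.0644/0.0056 = 11.5.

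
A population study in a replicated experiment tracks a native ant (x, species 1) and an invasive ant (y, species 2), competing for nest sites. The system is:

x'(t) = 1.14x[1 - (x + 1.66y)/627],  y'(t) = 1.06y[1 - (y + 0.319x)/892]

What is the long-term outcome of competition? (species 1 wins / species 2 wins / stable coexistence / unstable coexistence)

species 2 excludes species 1

Compare the nullcline intercepts: K1/α12 = 627/1.66 = 378 < K2 = 892; K2/α21 = 892/0.319 = 2800 > K1 = 627.
Since the inequalities point opposite ways, species 2 can invade but species 1 cannot.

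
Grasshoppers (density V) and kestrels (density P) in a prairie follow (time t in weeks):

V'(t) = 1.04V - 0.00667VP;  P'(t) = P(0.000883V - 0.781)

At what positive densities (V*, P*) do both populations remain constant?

Set dP/dt = 0 with P > 0: 0.000883V - 0.781 = 0, so V* = 0.781/0.000883 = 884.
Set dV/dt = 0 with V > 0: 1.04 - 0.00667P = 0, so P* = 1.04/0.00667 = 156.

V* ≈ 884, P* ≈ 156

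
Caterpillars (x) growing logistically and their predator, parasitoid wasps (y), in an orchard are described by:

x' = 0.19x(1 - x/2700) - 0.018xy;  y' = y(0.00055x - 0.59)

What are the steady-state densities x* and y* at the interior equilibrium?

From dy/dt = 0 with y > 0: 0.00055x* = 0.59, so x* = 1070.
Substitute into dx/dt = 0: 0.19(1 - 1070/2700) = 0.018y*.
The bracket is 0.603, giving y* = 0.115/0.018 = 6.36.

x* ≈ 1070, y* ≈ 6.36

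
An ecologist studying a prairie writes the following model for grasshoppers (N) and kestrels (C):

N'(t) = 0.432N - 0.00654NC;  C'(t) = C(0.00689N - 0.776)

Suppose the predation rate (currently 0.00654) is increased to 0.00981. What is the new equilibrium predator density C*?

At the interior fixed point, setting dN/dt = 0 with N > 0 fixes C* = (prey growth rate)/(NC coefficient) — independent of the other coefficients.
With the change, C* = 0.432/0.00981 = 44; it falls from 66.1.

C* ≈ 44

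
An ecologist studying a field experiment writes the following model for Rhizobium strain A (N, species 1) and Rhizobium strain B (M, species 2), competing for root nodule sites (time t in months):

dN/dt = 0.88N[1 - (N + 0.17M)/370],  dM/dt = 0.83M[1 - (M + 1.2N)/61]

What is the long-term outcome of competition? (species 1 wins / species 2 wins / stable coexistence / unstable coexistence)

Compare the nullcline intercepts: K1/α12 = 370/0.17 = 2180 > K2 = 61; K2/α21 = 61/1.2 = 50.8 < K1 = 370.
Since the inequalities point opposite ways, species 1 can invade but species 2 cannot.

species 1 excludes species 2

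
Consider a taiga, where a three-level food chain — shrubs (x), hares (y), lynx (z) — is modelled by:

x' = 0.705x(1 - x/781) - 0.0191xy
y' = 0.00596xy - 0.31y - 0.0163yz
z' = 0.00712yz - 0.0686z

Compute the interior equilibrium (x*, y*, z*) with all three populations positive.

x* ≈ 577, y* ≈ 9.63, z* ≈ 192

From dz/dt = 0: 0.00712y* = 0.0686, so y* = 9.63.
From dx/dt = 0: 0.705(1 - x*/781) = 0.0191·9.63, giving x* = 781·(1 - 0.261) = 577.
From dy/dt = 0: 0.00596·577 - 0.31 = 0.0163z*, so z* = 3.13/0.0163 = 192.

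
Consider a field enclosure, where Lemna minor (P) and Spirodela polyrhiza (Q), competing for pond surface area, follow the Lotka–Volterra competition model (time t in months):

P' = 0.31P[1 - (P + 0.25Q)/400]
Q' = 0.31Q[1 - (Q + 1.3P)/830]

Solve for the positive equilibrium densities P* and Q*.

Setting both brackets to zero gives the nullclines P + 0.25Q = 400 and 1.3P + Q = 830.
Substituting Q = 830 - 1.3P into the first: P(1 - 0.25·1.3) = 400 - 0.25·830.
So P* = 192/0.675 = 285, and then Q* = 830 - 1.3·285 = 459.

P* ≈ 285, Q* ≈ 459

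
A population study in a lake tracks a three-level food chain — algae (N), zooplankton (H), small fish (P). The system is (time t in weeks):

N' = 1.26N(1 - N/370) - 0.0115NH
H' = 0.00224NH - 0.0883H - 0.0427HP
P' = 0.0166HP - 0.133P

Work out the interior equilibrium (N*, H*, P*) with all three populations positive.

From dP/dt = 0: 0.0166H* = 0.133, so H* = 8.01.
From dN/dt = 0: 1.26(1 - N*/370) = 0.0115·8.01, giving N* = 370·(1 - 0.0731) = 343.
From dH/dt = 0: 0.00224·343 - 0.0883 = 0.0427P*, so P* = 0.68/0.0427 = 15.9.

N* ≈ 343, H* ≈ 8.01, P* ≈ 15.9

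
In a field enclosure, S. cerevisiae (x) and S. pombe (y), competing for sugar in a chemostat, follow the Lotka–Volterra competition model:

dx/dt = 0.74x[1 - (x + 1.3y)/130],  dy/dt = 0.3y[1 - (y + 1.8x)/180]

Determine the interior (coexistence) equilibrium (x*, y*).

Setting both brackets to zero gives the nullclines x + 1.3y = 130 and 1.8x + y = 180.
Substituting y = 180 - 1.8x into the first: x(1 - 1.3·1.8) = 130 - 1.3·180.
So x* = -104/-1.34 = 77.6, and then y* = 180 - 1.8·77.6 = 40.3.

x* ≈ 77.6, y* ≈ 40.3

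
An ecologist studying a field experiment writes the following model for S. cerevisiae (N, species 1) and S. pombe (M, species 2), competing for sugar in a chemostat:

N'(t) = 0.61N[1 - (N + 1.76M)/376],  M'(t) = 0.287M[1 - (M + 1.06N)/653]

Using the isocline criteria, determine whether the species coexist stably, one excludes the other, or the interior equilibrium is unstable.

Compare the nullcline intercepts: K1/α12 = 376/1.76 = 214 < K2 = 653; K2/α21 = 653/1.06 = 616 > K1 = 376.
Since the inequalities point opposite ways, species 2 can invade but species 1 cannot.

species 2 excludes species 1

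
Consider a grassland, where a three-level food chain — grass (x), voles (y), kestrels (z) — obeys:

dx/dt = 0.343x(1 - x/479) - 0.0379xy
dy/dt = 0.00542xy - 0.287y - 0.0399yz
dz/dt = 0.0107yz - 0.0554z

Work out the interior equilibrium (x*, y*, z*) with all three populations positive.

x* ≈ 205, y* ≈ 5.18, z* ≈ 20.6

From dz/dt = 0: 0.0107y* = 0.0554, so y* = 5.18.
From dx/dt = 0: 0.343(1 - x*/479) = 0.0379·5.18, giving x* = 479·(1 - 0.572) = 205.
From dy/dt = 0: 0.00542·205 - 0.287 = 0.0399z*, so z* = 0.824/0.0399 = 20.6.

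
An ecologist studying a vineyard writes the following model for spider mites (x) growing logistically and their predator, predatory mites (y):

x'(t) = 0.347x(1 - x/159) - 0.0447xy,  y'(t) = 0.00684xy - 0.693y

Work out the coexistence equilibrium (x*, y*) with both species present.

x* ≈ 101, y* ≈ 2.82

From dy/dt = 0 with y > 0: 0.00684x* = 0.693, so x* = 101.
Substitute into dx/dt = 0: 0.347(1 - 101/159) = 0.0447y*.
The bracket is 0.363, giving y* = 0.126/0.0447 = 2.82.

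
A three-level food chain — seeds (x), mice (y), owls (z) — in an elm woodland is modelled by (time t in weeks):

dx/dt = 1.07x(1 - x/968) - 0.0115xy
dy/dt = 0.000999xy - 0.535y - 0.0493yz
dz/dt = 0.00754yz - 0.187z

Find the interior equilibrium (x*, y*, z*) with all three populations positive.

From dz/dt = 0: 0.00754y* = 0.187, so y* = 24.8.
From dx/dt = 0: 1.07(1 - x*/968) = 0.0115·24.8, giving x* = 968·(1 - 0.267) = 710.
From dy/dt = 0: 0.000999·710 - 0.535 = 0.0493z*, so z* = 0.174/0.0493 = 3.53.

x* ≈ 710, y* ≈ 24.8, z* ≈ 3.53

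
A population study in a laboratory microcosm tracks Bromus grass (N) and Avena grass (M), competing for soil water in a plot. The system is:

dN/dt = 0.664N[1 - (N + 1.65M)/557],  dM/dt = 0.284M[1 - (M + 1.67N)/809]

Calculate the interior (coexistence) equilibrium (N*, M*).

N* ≈ 443, M* ≈ 69

Setting both brackets to zero gives the nullclines N + 1.65M = 557 and 1.67N + M = 809.
Substituting M = 809 - 1.67N into the first: N(1 - 1.65·1.67) = 557 - 1.65·809.
So N* = -778/-1.76 = 443, and then M* = 809 - 1.67·443 = 69.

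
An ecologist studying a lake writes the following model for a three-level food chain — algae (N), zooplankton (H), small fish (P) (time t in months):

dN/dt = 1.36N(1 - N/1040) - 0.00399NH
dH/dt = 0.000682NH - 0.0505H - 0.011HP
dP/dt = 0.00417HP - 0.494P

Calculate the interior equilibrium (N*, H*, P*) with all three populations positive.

From dP/dt = 0: 0.00417H* = 0.494, so H* = 118.
From dN/dt = 0: 1.36(1 - N*/1040) = 0.00399·118, giving N* = 1040·(1 - 0.348) = 679.
From dH/dt = 0: 0.000682·679 - 0.0505 = 0.011P*, so P* = 0.412/0.011 = 37.5.

N* ≈ 679, H* ≈ 118, P* ≈ 37.5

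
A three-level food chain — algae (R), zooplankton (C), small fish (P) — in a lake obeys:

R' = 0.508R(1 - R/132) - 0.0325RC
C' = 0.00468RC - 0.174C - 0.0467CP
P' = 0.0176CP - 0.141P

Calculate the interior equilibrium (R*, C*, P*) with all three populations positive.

From dP/dt = 0: 0.0176C* = 0.141, so C* = 8.01.
From dR/dt = 0: 0.508(1 - R*/132) = 0.0325·8.01, giving R* = 132·(1 - 0.513) = 64.3.
From dC/dt = 0: 0.00468·64.3 - 0.174 = 0.0467P*, so P* = 0.127/0.0467 = 2.72.

R* ≈ 64.3, C* ≈ 8.01, P* ≈ 2.72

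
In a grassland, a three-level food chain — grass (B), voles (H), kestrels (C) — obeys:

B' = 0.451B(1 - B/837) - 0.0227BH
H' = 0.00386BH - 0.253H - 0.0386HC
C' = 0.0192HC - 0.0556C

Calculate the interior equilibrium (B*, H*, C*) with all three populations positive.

From dC/dt = 0: 0.0192H* = 0.0556, so H* = 2.9.
From dB/dt = 0: 0.451(1 - B*/837) = 0.0227·2.9, giving B* = 837·(1 - 0.146) = 715.
From dH/dt = 0: 0.00386·715 - 0.253 = 0.0386C*, so C* = 2.51/0.0386 = 64.9.

B* ≈ 715, H* ≈ 2.9, C* ≈ 64.9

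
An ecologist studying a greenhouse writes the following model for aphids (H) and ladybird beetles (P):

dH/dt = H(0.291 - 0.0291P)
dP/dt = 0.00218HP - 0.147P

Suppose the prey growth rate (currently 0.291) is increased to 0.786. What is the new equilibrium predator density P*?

P* ≈ 27

At the interior fixed point, setting dH/dt = 0 with H > 0 fixes P* = (prey growth rate)/(HP coefficient) — independent of the other coefficients.
With the change, P* = 0.786/0.0291 = 27; it rises from 10.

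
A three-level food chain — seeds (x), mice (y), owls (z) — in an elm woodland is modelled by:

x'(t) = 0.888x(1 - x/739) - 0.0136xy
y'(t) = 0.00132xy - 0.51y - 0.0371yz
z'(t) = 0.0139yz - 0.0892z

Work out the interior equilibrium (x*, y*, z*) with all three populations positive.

x* ≈ 666, y* ≈ 6.42, z* ≈ 9.96

From dz/dt = 0: 0.0139y* = 0.0892, so y* = 6.42.
From dx/dt = 0: 0.888(1 - x*/739) = 0.0136·6.42, giving x* = 739·(1 - 0.0983) = 666.
From dy/dt = 0: 0.00132·666 - 0.51 = 0.0371z*, so z* = 0.37/0.0371 = 9.96.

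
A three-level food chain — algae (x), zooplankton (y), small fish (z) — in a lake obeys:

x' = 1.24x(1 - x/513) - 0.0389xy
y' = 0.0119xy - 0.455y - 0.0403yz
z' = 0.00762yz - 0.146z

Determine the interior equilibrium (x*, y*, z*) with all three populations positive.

From dz/dt = 0: 0.00762y* = 0.146, so y* = 19.2.
From dx/dt = 0: 1.24(1 - x*/513) = 0.0389·19.2, giving x* = 513·(1 - 0.601) = 205.
From dy/dt = 0: 0.0119·205 - 0.455 = 0.0403z*, so z* = 1.98/0.0403 = 49.1.

x* ≈ 205, y* ≈ 19.2, z* ≈ 49.1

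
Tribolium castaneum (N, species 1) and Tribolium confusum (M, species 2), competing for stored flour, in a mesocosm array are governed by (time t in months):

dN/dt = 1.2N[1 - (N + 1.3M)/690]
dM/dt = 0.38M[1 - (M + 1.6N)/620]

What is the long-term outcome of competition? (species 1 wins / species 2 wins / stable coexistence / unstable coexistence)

unstable coexistence (outcome depends on initial conditions)

Compare the nullcline intercepts: K1/α12 = 690/1.3 = 531 < K2 = 620; K2/α21 = 620/1.6 = 388 < K1 = 690.
Since both are reversed, neither can invade when rare; the interior point is a saddle.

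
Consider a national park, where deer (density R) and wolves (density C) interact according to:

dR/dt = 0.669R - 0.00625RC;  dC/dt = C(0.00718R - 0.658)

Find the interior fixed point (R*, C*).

Set dC/dt = 0 with C > 0: 0.00718R - 0.658 = 0, so R* = 0.658/0.00718 = 91.6.
Set dR/dt = 0 with R > 0: 0.669 - 0.00625C = 0, so C* = 0.669/0.00625 = 107.

R* ≈ 91.6, C* ≈ 107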